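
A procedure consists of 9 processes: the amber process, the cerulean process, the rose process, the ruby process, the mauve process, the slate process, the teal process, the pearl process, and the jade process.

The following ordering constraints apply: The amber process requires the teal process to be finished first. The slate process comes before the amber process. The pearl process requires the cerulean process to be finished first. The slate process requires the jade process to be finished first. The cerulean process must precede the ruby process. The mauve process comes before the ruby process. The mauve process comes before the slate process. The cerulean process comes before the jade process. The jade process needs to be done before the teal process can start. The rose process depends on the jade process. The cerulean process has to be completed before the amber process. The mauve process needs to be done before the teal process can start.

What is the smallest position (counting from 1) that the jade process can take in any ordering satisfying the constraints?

The only process forced before the jade process (directly or transitively) is the cerulean process.
With 1 mandatory predecessor, the earliest the jade process can sit is position 1+1 = 2, and placing just that one first achieves it.

2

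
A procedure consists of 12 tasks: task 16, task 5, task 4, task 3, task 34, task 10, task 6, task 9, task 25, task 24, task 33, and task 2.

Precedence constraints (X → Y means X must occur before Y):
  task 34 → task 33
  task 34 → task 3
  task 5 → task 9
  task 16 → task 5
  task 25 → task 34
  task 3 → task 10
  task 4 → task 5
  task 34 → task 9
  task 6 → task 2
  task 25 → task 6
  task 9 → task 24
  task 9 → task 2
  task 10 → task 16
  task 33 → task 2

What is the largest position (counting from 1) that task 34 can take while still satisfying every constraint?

4

Following every chain forward from task 34, the tasks that must come later are task 16, task 5, task 3, task 10, task 9, task 24, task 33, task 2 — 8 of them.
So at least 8 tasks follow task 34, putting task 34 no later than position 4. That position is achievable by scheduling everything else first.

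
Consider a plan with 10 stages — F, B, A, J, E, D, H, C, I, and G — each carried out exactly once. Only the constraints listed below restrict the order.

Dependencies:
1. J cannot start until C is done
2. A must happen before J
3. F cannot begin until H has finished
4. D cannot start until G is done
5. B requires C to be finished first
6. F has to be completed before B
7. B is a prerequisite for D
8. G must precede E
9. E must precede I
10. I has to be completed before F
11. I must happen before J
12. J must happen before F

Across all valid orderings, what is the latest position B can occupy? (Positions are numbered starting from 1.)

9

The only stage forced after B (directly or by a chain) is D.
With 1 mandatory successor out of 10 stages total, the latest slot for B is 10−1 = 9, and it's reachable by doing all non-successors before B.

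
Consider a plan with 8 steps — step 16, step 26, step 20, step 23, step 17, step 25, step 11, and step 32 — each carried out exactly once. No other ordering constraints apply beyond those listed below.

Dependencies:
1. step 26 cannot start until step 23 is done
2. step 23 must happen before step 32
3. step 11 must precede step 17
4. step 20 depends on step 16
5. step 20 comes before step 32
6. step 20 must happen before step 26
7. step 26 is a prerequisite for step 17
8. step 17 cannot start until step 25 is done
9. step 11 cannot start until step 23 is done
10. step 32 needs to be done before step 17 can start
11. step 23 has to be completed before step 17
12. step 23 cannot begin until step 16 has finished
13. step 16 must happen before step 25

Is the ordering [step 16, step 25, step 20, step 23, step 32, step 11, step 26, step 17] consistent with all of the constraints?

Going through the constraints one by one, each required predecessor appears earlier in the sequence than its dependent — e.g. step 25 (position 2) is before step 17 (position 8), as required.

Yes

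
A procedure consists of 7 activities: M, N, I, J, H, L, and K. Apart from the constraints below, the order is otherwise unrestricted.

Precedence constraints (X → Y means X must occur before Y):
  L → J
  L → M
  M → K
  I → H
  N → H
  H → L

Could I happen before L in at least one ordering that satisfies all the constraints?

The constraints force I before L, so yes — every valid ordering has I earlier.

Yes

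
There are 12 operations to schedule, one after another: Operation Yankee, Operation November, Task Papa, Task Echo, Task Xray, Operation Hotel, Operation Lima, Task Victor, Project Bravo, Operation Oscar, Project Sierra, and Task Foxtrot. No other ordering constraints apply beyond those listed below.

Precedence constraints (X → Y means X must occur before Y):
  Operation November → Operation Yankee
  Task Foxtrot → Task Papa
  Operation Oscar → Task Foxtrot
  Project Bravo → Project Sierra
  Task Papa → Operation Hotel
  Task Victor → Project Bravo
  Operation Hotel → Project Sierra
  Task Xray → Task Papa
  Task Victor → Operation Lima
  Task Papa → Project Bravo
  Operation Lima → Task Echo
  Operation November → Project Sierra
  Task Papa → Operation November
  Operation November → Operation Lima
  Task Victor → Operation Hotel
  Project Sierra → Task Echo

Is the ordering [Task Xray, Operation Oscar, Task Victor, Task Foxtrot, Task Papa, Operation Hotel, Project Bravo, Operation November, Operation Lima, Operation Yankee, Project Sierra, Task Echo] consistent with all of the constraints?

Yes

Checking each listed constraint against this order: for instance, Task Victor is in position 3 and Operation Lima in position 9, so that constraint holds — and the remaining constraints check out the same way.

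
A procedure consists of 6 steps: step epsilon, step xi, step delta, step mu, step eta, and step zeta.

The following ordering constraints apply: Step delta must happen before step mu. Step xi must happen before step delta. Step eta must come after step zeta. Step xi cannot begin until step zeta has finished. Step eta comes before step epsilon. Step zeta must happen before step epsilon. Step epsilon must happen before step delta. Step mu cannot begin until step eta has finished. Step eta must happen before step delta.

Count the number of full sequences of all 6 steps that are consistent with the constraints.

Step zeta is the only step with nothing required before it, so every ordering starts there.
Systematically extending each partial ordering one step at a time and counting, there are 3 complete orderings.

3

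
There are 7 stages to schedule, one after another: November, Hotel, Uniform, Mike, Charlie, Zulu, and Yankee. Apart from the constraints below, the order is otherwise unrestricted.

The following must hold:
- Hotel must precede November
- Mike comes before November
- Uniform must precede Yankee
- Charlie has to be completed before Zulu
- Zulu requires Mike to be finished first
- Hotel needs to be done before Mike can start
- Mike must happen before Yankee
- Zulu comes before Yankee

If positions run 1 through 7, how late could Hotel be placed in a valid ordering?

Every stage that must follow Hotel has to come after it. Tracing all chains starting from Hotel, those stages are: November, Mike, Zulu, Yankee — 4 in total.
With 4 mandatory successors out of 7 stages total, the latest slot for Hotel is 7−4 = 3, and it's reachable by doing all non-successors before Hotel.

3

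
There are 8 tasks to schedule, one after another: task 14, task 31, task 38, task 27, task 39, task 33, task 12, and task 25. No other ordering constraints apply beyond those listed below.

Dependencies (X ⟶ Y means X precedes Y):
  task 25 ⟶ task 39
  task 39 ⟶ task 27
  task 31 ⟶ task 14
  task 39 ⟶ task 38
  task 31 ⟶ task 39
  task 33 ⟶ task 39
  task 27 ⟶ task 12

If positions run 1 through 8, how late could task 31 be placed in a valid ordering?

3

Every task that must follow task 31 has to come after it. Tracing all chains starting from task 31, those tasks are: task 14, task 38, task 27, task 39, task 12 — 5 in total.
With 5 mandatory successors out of 8 tasks total, the latest slot for task 31 is 8−5 = 3, and it's reachable by doing all non-successors before task 31.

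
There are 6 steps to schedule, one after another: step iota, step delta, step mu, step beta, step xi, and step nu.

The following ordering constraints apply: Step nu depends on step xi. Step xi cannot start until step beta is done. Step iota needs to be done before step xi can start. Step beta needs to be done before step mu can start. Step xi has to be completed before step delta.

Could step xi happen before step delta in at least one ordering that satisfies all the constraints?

Every valid ordering already has step xi before step delta (the constraints require it), so in particular at least one does.

Yes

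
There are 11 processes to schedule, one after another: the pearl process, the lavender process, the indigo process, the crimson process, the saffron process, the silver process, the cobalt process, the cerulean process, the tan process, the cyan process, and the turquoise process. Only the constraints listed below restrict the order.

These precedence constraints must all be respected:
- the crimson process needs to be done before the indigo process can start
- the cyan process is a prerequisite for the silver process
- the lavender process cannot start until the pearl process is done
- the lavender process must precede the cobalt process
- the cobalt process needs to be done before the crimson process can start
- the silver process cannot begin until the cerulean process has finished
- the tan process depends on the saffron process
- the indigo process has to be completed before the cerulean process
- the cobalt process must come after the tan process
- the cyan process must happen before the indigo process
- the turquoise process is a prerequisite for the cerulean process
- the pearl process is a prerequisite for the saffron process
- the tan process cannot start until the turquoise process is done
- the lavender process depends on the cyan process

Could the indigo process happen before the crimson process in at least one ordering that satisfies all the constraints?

No

Following the crimson process → the indigo process, the crimson process must precede the indigo process in every valid ordering.
So no valid ordering can have the indigo process before the crimson process.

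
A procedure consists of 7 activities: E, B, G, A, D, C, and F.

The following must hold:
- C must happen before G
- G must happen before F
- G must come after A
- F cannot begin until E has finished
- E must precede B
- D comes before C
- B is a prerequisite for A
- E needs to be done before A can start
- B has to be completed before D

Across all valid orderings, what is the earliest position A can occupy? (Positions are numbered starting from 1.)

3

Working backwards through the constraints from A, its full set of required predecessors is E, B — 2 of them.
With 2 mandatory predecessors, the earliest A can sit is position 2+1 = 3, and placing just those 2 first achieves it.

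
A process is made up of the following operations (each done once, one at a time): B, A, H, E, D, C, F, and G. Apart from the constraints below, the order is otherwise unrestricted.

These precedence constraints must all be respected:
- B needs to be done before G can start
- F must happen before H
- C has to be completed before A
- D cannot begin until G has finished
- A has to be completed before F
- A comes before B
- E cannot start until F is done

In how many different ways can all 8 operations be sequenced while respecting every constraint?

Only C has no prerequisites, so it must go first.
Counting all ways to extend the partial order to a total order gives 40.

40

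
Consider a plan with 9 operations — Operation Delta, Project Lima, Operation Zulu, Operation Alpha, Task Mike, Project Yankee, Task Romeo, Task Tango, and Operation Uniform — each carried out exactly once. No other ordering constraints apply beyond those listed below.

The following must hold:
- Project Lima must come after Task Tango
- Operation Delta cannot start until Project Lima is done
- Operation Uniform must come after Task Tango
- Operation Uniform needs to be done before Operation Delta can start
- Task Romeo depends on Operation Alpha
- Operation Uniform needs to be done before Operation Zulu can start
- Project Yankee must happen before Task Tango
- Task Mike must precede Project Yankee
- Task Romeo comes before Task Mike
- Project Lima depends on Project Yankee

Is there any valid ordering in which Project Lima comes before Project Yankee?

No

Following Project Yankee → Project Lima, Project Yankee must precede Project Lima in every valid ordering.
Hence Project Lima can never be scheduled before Project Yankee.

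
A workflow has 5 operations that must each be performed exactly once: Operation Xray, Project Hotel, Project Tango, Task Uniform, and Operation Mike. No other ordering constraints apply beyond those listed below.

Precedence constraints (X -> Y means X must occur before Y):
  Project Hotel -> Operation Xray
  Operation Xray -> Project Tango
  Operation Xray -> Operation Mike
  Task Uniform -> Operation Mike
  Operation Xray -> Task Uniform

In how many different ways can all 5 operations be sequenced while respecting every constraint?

Project Hotel is the only operation with nothing required before it, so every ordering starts there.
Enumerating by repeatedly choosing an available operation (one whose prerequisites are all placed) gives 3 distinct complete orderings.

3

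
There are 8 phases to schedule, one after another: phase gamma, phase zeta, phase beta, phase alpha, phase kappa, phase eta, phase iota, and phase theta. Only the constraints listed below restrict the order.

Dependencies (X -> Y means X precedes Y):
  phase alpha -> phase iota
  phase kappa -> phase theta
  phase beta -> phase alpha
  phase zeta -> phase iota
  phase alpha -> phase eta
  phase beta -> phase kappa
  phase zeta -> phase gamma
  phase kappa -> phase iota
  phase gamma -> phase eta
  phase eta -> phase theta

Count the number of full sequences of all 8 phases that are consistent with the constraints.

80

The phases with no prerequisites are phase zeta, phase beta; any of them can be placed first.
Counting all ways to extend the partial order to a total order gives 80.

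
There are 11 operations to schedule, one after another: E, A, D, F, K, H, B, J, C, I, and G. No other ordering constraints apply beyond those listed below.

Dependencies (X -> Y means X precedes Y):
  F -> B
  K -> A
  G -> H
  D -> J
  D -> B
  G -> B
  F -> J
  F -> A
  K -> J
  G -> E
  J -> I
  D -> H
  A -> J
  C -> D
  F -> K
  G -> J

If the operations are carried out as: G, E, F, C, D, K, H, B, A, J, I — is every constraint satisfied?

Checking each listed constraint against this order: for instance, G is in position 1 and J in position 10, so that constraint holds — and the remaining constraints check out the same way.

Yes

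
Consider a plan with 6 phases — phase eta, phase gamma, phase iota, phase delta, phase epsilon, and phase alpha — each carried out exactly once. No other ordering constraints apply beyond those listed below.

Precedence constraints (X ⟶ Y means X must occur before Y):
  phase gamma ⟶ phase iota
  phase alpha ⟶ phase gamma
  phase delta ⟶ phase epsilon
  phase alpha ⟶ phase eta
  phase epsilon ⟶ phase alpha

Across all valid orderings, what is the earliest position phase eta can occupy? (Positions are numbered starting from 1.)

Every phase that must precede phase eta has to come before it. Tracing all chains that end at phase eta, those phases are: phase delta, phase epsilon, phase alpha — 3 in total.
With 3 mandatory predecessors, the earliest phase eta can sit is position 3+1 = 4, and placing just those 3 first achieves it.

4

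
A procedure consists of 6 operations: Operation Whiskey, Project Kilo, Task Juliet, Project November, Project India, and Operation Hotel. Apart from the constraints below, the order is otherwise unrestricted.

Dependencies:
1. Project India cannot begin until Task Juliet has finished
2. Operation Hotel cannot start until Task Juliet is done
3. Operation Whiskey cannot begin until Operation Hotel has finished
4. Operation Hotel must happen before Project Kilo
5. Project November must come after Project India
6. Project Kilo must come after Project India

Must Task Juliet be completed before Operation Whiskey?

There is a constraint chain Task Juliet → Operation Hotel → Operation Whiskey.
Hence Task Juliet necessarily comes before Operation Whiskey.

Yes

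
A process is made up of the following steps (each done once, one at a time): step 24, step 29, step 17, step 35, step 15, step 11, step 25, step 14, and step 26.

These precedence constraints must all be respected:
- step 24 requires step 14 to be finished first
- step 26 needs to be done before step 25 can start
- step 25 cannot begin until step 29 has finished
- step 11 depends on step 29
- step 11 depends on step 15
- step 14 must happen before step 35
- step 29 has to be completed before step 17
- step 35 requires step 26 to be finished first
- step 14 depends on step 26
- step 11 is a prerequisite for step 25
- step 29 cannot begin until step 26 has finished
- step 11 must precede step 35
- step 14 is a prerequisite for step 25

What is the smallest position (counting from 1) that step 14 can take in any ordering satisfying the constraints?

2

Working backwards through the constraints from step 14, its only required predecessor is step 26.
So at minimum 1 step comes before step 14, putting step 14 no earlier than position 2. That position is achievable by scheduling exactly that predecessor first.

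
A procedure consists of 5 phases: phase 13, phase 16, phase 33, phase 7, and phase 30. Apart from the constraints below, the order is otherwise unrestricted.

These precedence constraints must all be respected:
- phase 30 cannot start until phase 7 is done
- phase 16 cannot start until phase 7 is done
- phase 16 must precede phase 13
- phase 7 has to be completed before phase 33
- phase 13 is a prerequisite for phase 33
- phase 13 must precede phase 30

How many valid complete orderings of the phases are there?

2

Phase 7 is the only phase with nothing required before it, so every ordering starts there.
Systematically extending each partial ordering one phase at a time and counting, there are 2 complete orderings.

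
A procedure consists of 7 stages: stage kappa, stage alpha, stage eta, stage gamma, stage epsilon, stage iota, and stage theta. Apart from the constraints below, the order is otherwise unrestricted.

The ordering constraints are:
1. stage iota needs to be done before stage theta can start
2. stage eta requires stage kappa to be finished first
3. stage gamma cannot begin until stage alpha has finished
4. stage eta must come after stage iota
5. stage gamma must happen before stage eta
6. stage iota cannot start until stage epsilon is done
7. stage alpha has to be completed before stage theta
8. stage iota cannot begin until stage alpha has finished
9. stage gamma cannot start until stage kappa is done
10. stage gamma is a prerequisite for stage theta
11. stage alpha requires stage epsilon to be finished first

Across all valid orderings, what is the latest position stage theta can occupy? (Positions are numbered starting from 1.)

Stage theta has no required successors, so nothing stops it from going last (position 7).

7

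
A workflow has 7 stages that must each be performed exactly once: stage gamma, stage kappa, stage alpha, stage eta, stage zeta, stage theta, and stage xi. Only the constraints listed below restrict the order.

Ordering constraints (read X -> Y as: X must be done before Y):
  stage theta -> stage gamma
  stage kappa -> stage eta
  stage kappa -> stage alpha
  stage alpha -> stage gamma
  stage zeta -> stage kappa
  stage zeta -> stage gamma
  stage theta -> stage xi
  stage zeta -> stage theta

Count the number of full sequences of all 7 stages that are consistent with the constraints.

Only stage zeta has no prerequisites, so it must go first.
Counting all ways to extend the partial order to a total order gives 40.

40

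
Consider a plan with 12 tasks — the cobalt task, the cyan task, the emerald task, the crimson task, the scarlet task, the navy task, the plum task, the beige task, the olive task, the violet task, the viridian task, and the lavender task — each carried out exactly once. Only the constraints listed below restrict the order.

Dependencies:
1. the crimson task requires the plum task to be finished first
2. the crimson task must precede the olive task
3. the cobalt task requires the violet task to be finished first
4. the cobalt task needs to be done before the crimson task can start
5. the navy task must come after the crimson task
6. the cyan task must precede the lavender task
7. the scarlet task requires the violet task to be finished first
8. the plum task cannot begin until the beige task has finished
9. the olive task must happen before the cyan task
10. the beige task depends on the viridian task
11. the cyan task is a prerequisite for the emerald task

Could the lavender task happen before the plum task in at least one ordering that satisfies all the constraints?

There is a dependency chain the plum task → the crimson task → the olive task → the cyan task → the lavender task, so the lavender task always comes after the plum task.
So no valid ordering can have the lavender task before the plum task.

No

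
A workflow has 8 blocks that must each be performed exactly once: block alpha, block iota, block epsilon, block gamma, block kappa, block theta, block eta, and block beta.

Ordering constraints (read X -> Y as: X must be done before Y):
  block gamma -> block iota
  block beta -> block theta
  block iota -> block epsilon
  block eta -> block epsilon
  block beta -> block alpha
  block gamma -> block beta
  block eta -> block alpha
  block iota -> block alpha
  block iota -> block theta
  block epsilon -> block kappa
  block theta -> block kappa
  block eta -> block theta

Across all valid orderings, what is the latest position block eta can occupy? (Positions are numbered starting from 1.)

4

The blocks that are forced after block eta, directly or by a chain of constraints, are block alpha, block epsilon, block kappa, block theta. That's 4 blocks.
So at least 4 blocks follow block eta, putting block eta no later than position 4. That position is achievable by scheduling everything else first.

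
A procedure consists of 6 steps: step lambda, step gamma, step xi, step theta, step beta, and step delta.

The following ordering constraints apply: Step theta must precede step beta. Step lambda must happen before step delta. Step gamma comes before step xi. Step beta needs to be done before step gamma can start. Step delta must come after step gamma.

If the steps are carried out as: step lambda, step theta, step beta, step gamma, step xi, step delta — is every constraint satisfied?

Going through the constraints one by one, each required predecessor appears earlier in the sequence than its dependent — e.g. step lambda (position 1) is before step delta (position 6), as required.

Yes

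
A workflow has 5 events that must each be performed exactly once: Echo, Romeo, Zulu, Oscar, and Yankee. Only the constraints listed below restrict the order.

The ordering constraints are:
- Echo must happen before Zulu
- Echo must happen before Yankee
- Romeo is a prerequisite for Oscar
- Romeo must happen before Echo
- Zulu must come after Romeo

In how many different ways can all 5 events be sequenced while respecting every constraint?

8

Only Romeo has no prerequisites, so it must go first.
Enumerating by repeatedly choosing an available event (one whose prerequisites are all placed) gives 8 distinct complete orderings.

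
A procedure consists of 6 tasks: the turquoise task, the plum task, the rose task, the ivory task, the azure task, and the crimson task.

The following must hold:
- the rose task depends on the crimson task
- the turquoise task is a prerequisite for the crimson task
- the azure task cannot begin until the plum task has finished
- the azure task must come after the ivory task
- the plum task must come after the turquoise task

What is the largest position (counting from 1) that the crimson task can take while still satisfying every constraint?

The only task forced after the crimson task (directly or by a chain) is the rose task.
With 1 mandatory successor out of 6 tasks total, the latest slot for the crimson task is 6−1 = 5, and it's reachable by doing all non-successors before the crimson task.

5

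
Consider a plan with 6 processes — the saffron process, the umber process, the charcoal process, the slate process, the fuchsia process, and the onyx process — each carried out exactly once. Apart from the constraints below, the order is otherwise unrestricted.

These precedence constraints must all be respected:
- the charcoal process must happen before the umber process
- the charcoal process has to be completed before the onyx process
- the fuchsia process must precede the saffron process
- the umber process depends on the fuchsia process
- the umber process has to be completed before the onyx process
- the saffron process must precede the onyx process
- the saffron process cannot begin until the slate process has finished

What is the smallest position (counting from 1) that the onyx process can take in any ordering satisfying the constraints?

The processes that are forced before the onyx process, directly or transitively, are the saffron process, the umber process, the charcoal process, the slate process, the fuchsia process. That's 5 processes.
So at minimum 5 processes come before the onyx process, putting the onyx process no earlier than position 6. That position is achievable by scheduling exactly those predecessors first.

6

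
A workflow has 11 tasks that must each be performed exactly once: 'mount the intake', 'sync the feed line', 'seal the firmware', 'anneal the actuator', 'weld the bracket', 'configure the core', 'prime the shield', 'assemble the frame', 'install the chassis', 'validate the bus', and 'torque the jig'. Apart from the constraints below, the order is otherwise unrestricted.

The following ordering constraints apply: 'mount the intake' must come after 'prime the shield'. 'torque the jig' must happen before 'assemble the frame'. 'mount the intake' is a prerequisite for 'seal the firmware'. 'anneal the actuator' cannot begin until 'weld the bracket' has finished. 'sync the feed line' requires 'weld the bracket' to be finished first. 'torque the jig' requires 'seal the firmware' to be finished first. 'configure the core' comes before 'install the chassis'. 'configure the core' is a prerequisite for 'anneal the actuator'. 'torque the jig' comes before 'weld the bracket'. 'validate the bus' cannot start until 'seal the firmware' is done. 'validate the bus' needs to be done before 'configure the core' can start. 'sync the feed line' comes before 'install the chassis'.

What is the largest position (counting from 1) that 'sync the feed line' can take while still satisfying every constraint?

10

The only task forced after 'sync the feed line' (directly or by a chain) is 'install the chassis'.
So at least 1 task follows 'sync the feed line', putting 'sync the feed line' no later than position 10. That position is achievable by scheduling everything else first.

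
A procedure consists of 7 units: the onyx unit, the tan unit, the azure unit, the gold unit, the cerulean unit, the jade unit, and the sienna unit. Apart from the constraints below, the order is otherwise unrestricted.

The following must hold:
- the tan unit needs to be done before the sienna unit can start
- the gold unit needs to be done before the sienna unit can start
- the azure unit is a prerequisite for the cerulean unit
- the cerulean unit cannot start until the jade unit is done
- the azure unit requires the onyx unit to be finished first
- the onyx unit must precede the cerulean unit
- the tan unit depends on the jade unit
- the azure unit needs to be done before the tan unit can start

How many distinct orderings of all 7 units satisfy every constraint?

51

The units with no prerequisites are the onyx unit, the gold unit, the jade unit; any of them can be placed first.
Systematically extending each partial ordering one unit at a time and counting, there are 51 complete orderings.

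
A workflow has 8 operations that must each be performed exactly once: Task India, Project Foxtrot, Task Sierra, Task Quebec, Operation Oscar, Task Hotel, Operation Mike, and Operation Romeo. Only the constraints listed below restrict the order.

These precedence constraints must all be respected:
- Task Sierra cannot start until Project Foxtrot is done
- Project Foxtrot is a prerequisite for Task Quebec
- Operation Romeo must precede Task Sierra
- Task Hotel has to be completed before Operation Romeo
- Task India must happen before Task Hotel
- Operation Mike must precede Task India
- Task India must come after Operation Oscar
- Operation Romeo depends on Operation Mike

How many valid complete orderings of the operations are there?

54

The operations with no prerequisites are Project Foxtrot, Operation Oscar, Operation Mike; any of them can be placed first.
Enumerating by repeatedly choosing an available operation (one whose prerequisites are all placed) gives 54 distinct complete orderings.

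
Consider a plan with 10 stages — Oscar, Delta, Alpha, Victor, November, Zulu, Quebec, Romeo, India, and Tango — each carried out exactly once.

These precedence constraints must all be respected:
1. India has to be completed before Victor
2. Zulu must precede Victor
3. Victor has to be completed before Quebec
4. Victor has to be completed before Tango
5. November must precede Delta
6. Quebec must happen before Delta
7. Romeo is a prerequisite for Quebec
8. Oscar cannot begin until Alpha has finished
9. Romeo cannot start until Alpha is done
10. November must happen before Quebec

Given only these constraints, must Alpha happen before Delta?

There is a constraint chain Alpha → Romeo → Quebec → Delta.
That forces Alpha before Delta in every valid schedule.

Yes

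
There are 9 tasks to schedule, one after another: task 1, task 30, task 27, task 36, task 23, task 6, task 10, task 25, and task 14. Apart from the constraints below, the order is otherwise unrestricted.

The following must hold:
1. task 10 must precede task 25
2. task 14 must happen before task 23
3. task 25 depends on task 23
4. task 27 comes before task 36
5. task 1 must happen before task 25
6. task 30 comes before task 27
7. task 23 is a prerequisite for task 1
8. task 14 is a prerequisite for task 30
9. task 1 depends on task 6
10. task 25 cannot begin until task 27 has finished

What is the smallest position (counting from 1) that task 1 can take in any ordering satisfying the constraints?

4

The tasks that are forced before task 1, directly or transitively, are task 23, task 6, task 14. That's 3 tasks.
So at minimum 3 tasks come before task 1, putting task 1 no earlier than position 4. That position is achievable by scheduling exactly those predecessors first.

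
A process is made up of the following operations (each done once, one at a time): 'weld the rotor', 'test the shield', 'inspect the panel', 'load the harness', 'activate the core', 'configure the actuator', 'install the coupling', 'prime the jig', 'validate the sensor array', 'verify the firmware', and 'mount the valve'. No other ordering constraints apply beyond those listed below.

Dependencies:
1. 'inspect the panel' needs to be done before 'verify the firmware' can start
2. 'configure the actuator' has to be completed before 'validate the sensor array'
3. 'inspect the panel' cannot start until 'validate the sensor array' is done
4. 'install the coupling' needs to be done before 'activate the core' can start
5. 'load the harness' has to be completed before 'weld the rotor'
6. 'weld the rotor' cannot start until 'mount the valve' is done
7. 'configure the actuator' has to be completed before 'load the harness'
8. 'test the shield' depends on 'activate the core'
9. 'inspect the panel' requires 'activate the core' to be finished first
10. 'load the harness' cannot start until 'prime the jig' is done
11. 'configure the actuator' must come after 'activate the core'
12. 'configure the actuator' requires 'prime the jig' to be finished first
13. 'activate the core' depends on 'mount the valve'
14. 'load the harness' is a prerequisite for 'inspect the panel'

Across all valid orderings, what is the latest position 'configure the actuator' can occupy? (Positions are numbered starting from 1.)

The operations that are forced after 'configure the actuator', directly or by a chain of constraints, are 'weld the rotor', 'inspect the panel', 'load the harness', 'validate the sensor array', 'verify the firmware'. That's 5 operations.
So at least 5 operations follow 'configure the actuator', putting 'configure the actuator' no later than position 6. That position is achievable by scheduling everything else first.

6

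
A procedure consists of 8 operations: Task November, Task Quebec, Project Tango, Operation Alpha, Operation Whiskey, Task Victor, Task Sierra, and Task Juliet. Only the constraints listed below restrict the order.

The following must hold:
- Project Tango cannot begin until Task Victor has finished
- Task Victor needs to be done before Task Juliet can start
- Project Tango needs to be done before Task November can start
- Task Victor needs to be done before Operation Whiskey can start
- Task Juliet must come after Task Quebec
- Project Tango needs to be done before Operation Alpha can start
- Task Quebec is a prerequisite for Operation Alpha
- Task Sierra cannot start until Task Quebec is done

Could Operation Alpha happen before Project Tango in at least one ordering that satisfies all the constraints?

Following Project Tango → Operation Alpha, Project Tango must precede Operation Alpha in every valid ordering.
So no valid ordering can have Operation Alpha before Project Tango.

No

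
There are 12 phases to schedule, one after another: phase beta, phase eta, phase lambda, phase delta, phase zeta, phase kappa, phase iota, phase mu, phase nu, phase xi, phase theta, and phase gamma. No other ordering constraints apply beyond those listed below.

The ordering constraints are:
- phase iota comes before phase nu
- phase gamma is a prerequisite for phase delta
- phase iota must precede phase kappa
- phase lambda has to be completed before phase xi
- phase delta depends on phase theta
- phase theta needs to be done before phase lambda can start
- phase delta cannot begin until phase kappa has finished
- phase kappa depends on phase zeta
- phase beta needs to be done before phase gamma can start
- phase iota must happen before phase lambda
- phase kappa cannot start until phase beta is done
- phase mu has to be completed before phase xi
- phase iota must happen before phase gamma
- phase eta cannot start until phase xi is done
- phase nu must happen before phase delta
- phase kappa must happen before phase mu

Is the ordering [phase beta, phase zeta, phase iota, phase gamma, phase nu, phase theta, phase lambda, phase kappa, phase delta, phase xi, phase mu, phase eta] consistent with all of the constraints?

No

The sequence places phase xi ahead of phase mu.
But one of the constraints requires phase mu before phase xi, so this ordering violates it.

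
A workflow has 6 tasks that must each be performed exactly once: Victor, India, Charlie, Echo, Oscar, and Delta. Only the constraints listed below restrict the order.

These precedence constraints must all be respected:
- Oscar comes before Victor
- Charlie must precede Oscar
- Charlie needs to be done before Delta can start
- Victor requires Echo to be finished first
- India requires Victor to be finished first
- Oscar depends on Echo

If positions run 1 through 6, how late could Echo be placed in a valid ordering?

Following every chain forward from Echo, the tasks that must come later are Victor, India, Oscar — 3 of them.
With 3 mandatory successors out of 6 tasks total, the latest slot for Echo is 6−3 = 3, and it's reachable by doing all non-successors before Echo.

3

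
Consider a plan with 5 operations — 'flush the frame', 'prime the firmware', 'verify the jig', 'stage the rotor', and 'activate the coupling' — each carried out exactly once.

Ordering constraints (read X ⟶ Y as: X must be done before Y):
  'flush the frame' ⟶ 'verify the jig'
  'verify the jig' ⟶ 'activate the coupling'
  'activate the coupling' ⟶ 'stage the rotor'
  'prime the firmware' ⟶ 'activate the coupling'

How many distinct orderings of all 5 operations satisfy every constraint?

3

2 operations have no prerequisites ('flush the frame', 'prime the firmware'), so any of them could come first.
Systematically extending each partial ordering one operation at a time and counting, there are 3 complete orderings.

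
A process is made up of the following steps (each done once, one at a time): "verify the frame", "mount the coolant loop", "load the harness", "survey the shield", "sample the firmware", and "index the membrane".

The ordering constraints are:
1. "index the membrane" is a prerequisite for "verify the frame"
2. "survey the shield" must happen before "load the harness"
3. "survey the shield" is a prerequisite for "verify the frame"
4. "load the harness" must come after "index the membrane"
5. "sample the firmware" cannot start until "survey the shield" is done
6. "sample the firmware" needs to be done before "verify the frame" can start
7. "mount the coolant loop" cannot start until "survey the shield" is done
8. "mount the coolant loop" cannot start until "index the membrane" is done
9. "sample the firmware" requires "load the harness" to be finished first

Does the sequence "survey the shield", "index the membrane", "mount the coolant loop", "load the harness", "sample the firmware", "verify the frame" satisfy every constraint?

Every stated constraint is respected: "survey the shield" sits at position 1, ahead of "verify the frame" at position 6, and each of the other listed pairs likewise has the predecessor earlier in the sequence.

Yes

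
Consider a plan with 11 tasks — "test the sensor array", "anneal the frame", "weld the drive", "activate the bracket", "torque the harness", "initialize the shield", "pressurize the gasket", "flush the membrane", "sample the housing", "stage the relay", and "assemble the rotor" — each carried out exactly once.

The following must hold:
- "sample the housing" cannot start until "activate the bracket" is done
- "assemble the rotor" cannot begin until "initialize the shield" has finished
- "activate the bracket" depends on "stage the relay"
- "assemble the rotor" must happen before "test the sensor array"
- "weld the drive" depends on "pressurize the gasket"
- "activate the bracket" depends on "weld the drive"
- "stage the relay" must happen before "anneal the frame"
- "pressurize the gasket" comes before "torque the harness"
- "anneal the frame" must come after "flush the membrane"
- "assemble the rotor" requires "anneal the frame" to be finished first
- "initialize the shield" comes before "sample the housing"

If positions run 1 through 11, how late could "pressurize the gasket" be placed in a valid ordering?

The tasks that are forced after "pressurize the gasket", directly or by a chain of constraints, are "weld the drive", "activate the bracket", "torque the harness", "sample the housing". That's 4 tasks.
With 4 mandatory successors out of 11 tasks total, the latest slot for "pressurize the gasket" is 11−4 = 7, and it's reachable by doing all non-successors before "pressurize the gasket".

7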